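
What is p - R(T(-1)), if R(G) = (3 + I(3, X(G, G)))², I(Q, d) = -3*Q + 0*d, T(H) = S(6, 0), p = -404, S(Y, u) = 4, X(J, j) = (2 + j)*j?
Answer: -440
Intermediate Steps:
X(J, j) = j*(2 + j)
T(H) = 4
I(Q, d) = -3*Q (I(Q, d) = -3*Q + 0 = -3*Q)
R(G) = 36 (R(G) = (3 - 3*3)² = (3 - 9)² = (-6)² = 36)
p - R(T(-1)) = -404 - 1*36 = -404 - 36 = -440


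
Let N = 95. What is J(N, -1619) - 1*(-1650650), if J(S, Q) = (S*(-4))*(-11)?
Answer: 1654830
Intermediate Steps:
J(S, Q) = 44*S (J(S, Q) = -4*S*(-11) = 44*S)
J(N, -1619) - 1*(-1650650) = 44*95 - 1*(-1650650) = 4180 + 1650650 = 1654830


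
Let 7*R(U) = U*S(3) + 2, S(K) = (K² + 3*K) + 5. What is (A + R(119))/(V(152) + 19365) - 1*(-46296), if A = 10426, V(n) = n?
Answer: 6324988945/136619 ≈ 46297.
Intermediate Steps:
S(K) = 5 + K² + 3*K
R(U) = 2/7 + 23*U/7 (R(U) = (U*(5 + 3² + 3*3) + 2)/7 = (U*(5 + 9 + 9) + 2)/7 = (U*23 + 2)/7 = (23*U + 2)/7 = (2 + 23*U)/7 = 2/7 + 23*U/7)
(A + R(119))/(V(152) + 19365) - 1*(-46296) = (10426 + (2/7 + (23/7)*119))/(152 + 19365) - 1*(-46296) = (10426 + (2/7 + 391))/19517 + 46296 = (10426 + 2739/7)*(1/19517) + 46296 = (75721/7)*(1/19517) + 46296 = 75721/136619 + 46296 = 6324988945/136619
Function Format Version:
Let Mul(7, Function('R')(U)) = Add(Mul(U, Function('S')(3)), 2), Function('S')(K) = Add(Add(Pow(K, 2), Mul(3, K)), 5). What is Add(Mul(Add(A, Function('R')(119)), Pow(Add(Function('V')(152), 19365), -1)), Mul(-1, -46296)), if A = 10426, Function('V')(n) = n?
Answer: Rational(6324988945, 136619) ≈ 46297.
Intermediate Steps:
Function('S')(K) = Add(5, Pow(K, 2), Mul(3, K))
Function('R')(U) = Add(Rational(2, 7), Mul(Rational(23, 7), U)) (Function('R')(U) = Mul(Rational(1, 7), Add(Mul(U, Add(5, Pow(3, 2), Mul(3, 3))), 2)) = Mul(Rational(1, 7), Add(Mul(U, Add(5, 9, 9)), 2)) = Mul(Rational(1, 7), Add(Mul(U, 23), 2)) = Mul(Rational(1, 7), Add(Mul(23, U), 2)) = Mul(Rational(1, 7), Add(2, Mul(23, U))) = Add(Rational(2, 7), Mul(Rational(23, 7), U)))
Add(Mul(Add(A, Function('R')(119)), Pow(Add(Function('V')(152), 19365), -1)), Mul(-1, -46296)) = Add(Mul(Add(10426, Add(Rational(2, 7), Mul(Rational(23, 7), 119))), Pow(Add(152, 19365), -1)), Mul(-1, -46296)) = Add(Mul(Add(10426, Add(Rational(2, 7), 391)), Pow(19517, -1)), 46296) = Add(Mul(Add(10426, Rational(2739, 7)), Rational(1, 19517)), 46296) = Add(Mul(Rational(75721, 7), Rational(1, 19517)), 46296) = Add(Rational(75721, 136619), 46296) = Rational(6324988945, 136619)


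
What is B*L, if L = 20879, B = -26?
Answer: -542854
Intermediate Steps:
B*L = -26*20879 = -542854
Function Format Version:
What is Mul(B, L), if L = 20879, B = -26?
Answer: -542854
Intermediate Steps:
Mul(B, L) = Mul(-26, 20879) = -542854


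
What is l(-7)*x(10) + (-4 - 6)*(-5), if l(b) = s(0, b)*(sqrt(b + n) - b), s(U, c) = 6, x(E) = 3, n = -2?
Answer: 176 + 54*I ≈ 176.0 + 54.0*I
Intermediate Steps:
l(b) = -6*b + 6*sqrt(-2 + b) (l(b) = 6*(sqrt(b - 2) - b) = 6*(sqrt(-2 + b) - b) = -6*b + 6*sqrt(-2 + b))
l(-7)*x(10) + (-4 - 6)*(-5) = (-6*(-7) + 6*sqrt(-2 - 7))*3 + (-4 - 6)*(-5) = (42 + 6*sqrt(-9))*3 - 10*(-5) = (42 + 6*(3*I))*3 + 50 = (42 + 18*I)*3 + 50 = (126 + 54*I) + 50 = 176 + 54*I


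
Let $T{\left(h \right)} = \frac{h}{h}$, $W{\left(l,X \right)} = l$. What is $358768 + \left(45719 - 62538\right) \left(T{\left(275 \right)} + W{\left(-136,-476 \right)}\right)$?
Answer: $2629333$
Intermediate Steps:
$T{\left(h \right)} = 1$
$358768 + \left(45719 - 62538\right) \left(T{\left(275 \right)} + W{\left(-136,-476 \right)}\right) = 358768 + \left(45719 - 62538\right) \left(1 - 136\right) = 358768 - -2270565 = 358768 + 2270565 = 2629333$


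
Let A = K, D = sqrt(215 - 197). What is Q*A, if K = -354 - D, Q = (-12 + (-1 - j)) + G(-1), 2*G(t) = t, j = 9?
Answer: 7965 + 135*sqrt(2)/2 ≈ 8060.5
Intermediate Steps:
G(t) = t/2
D = 3*sqrt(2) (D = sqrt(18) = 3*sqrt(2) ≈ 4.2426)
Q = -45/2 (Q = (-12 + (-1 - 1*9)) + (1/2)*(-1) = (-12 + (-1 - 9)) - 1/2 = (-12 - 10) - 1/2 = -22 - 1/2 = -45/2 ≈ -22.500)
K = -354 - 3*sqrt(2) ≈ -358.24
A = -354 - 3*sqrt(2) ≈ -358.24
Q*A = -45*(-354 - 3*sqrt(2))/2 = 7965 + 135*sqrt(2)/2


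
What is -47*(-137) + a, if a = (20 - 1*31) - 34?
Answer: 6394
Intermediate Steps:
a = -45 (a = (20 - 31) - 34 = -11 - 34 = -45)
-47*(-137) + a = -47*(-137) - 45 = 6439 - 45 = 6394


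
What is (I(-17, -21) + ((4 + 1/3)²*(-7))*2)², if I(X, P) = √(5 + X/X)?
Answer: 5598442/81 - 4732*√6/9 ≈ 67829.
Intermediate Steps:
I(X, P) = √6 (I(X, P) = √(5 + 1) = √6)
(I(-17, -21) + ((4 + 1/3)²*(-7))*2)² = (√6 + ((4 + 1/3)²*(-7))*2)² = (√6 + ((4 + ⅓)²*(-7))*2)² = (√6 + ((13/3)²*(-7))*2)² = (√6 + ((169/9)*(-7))*2)² = (√6 - 1183/9*2)² = (√6 - 2366/9)² = (-2366/9 + √6)²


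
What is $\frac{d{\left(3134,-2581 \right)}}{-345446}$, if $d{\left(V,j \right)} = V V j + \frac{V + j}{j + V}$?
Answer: $\frac{25350468435}{345446} \approx 73385.0$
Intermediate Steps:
$d{\left(V,j \right)} = 1 + j V^{2}$ ($d{\left(V,j \right)} = V^{2} j + \frac{V + j}{V + j} = j V^{2} + 1 = 1 + j V^{2}$)
$\frac{d{\left(3134,-2581 \right)}}{-345446} = \frac{1 - 2581 \cdot 3134^{2}}{-345446} = \left(1 - 25350468436\right) \left(- \frac{1}{345446}\right) = \left(-25350468435\right) \left(- \frac{1}{345446}\right) = \frac{25350468435}{345446}$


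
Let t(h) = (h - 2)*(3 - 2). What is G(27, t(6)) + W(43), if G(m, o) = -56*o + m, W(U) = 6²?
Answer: -161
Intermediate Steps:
t(h) = -2 + h (t(h) = (-2 + h)*1 = -2 + h)
W(U) = 36
G(m, o) = m - 56*o
G(27, t(6)) + W(43) = (27 - 56*(-2 + 6)) + 36 = (27 - 56*4) + 36 = (27 - 224) + 36 = -197 + 36 = -161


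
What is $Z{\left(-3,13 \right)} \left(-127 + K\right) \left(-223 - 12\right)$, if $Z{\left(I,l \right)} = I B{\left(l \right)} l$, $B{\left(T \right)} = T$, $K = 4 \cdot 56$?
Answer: $11557065$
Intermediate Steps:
$K = 224$
$Z{\left(I,l \right)} = I l^{2}$ ($Z{\left(I,l \right)} = I l l = I l^{2}$)
$Z{\left(-3,13 \right)} \left(-127 + K\right) \left(-223 - 12\right) = - 3 \cdot 13^{2} \left(-127 + 224\right) \left(-223 - 12\right) = \left(-3\right) 169 \cdot 97 \left(-235\right) = \left(-507\right) \left(-22795\right) = 11557065$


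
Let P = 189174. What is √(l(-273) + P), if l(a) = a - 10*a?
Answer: √191631 ≈ 437.76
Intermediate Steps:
l(a) = -9*a
√(l(-273) + P) = √(-9*(-273) + 189174) = √(2457 + 189174) = √191631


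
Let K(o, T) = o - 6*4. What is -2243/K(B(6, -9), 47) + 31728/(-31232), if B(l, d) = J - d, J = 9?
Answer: 2183219/5856 ≈ 372.82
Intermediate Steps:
B(l, d) = 9 - d
K(o, T) = -24 + o (K(o, T) = o - 24 = -24 + o)
-2243/K(B(6, -9), 47) + 31728/(-31232) = -2243/(-24 + (9 - 1*(-9))) + 31728/(-31232) = -2243/(-24 + (9 + 9)) + 31728*(-1/31232) = -2243/(-24 + 18) - 1983/1952 = -2243/(-6) - 1983/1952 = -2243*(-⅙) - 1983/1952 = 2243/6 - 1983/1952 = 2183219/5856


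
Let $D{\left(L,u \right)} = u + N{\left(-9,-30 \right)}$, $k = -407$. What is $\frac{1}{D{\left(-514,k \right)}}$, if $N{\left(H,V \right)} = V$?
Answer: $- \frac{1}{437} \approx -0.0022883$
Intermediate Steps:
$D{\left(L,u \right)} = -30 + u$ ($D{\left(L,u \right)} = u - 30 = -30 + u$)
$\frac{1}{D{\left(-514,k \right)}} = \frac{1}{-30 - 407} = \frac{1}{-437} = - \frac{1}{437}$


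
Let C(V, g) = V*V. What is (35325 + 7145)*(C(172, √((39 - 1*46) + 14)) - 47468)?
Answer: -759533480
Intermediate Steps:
C(V, g) = V²
(35325 + 7145)*(C(172, √((39 - 1*46) + 14)) - 47468) = (35325 + 7145)*(172² - 47468) = 42470*(29584 - 47468) = 42470*(-17884) = -759533480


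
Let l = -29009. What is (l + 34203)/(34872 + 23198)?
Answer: 2597/29035 ≈ 0.089444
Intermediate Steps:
(l + 34203)/(34872 + 23198) = (-29009 + 34203)/(34872 + 23198) = 5194/58070 = 5194*(1/58070) = 2597/29035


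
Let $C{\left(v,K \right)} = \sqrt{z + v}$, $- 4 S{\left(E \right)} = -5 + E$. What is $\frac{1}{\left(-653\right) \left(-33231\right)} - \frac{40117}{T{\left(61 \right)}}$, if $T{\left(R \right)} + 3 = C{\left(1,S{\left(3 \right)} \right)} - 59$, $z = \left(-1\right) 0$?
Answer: $\frac{870532601692}{1323690423} \approx 657.66$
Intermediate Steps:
$z = 0$
$S{\left(E \right)} = \frac{5}{4} - \frac{E}{4}$ ($S{\left(E \right)} = - \frac{-5 + E}{4} = \frac{5}{4} - \frac{E}{4}$)
$C{\left(v,K \right)} = \sqrt{v}$ ($C{\left(v,K \right)} = \sqrt{0 + v} = \sqrt{v}$)
$T{\left(R \right)} = -61$ ($T{\left(R \right)} = -3 - \left(59 - \sqrt{1}\right) = -3 + \left(1 - 59\right) = -3 - 58 = -61$)
$\frac{1}{\left(-653\right) \left(-33231\right)} - \frac{40117}{T{\left(61 \right)}} = \frac{1}{\left(-653\right) \left(-33231\right)} - \frac{40117}{-61} = \left(- \frac{1}{653}\right) \left(- \frac{1}{33231}\right) - - \frac{40117}{61} = \frac{1}{21699843} + \frac{40117}{61} = \frac{870532601692}{1323690423}$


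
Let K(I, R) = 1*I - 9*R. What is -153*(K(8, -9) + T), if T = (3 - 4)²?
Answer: -13770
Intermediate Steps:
K(I, R) = I - 9*R
T = 1 (T = (-1)² = 1)
-153*(K(8, -9) + T) = -153*((8 - 9*(-9)) + 1) = -153*((8 + 81) + 1) = -153*(89 + 1) = -153*90 = -13770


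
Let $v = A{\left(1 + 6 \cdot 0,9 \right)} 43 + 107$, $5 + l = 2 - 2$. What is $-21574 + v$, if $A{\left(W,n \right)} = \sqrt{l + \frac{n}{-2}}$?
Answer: $-21467 + \frac{43 i \sqrt{38}}{2} \approx -21467.0 + 132.53 i$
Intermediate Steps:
$l = -5$ ($l = -5 + \left(2 - 2\right) = -5 + 0 = -5$)
$A{\left(W,n \right)} = \sqrt{-5 - \frac{n}{2}}$ ($A{\left(W,n \right)} = \sqrt{-5 + \frac{n}{-2}} = \sqrt{-5 + n \left(- \frac{1}{2}\right)} = \sqrt{-5 - \frac{n}{2}}$)
$v = 107 + \frac{43 i \sqrt{38}}{2}$ ($v = \frac{\sqrt{-20 - 18}}{2} \cdot 43 + 107 = \frac{\sqrt{-38}}{2} \cdot 43 + 107 = \frac{i \sqrt{38}}{2} \cdot 43 + 107 = \frac{43 i \sqrt{38}}{2} + 107 = 107 + \frac{43 i \sqrt{38}}{2} \approx 107.0 + 132.53 i$)
$-21574 + v = -21574 + \left(107 + \frac{43 i \sqrt{38}}{2}\right) = -21467 + \frac{43 i \sqrt{38}}{2}$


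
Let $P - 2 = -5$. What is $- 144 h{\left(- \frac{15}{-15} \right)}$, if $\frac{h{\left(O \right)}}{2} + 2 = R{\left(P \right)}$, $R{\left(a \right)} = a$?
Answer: $1440$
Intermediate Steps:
$P = -3$ ($P = 2 - 5 = -3$)
$h{\left(O \right)} = -10$ ($h{\left(O \right)} = -4 + 2 \left(-3\right) = -4 - 6 = -10$)
$- 144 h{\left(- \frac{15}{-15} \right)} = \left(-144\right) \left(-10\right) = 1440$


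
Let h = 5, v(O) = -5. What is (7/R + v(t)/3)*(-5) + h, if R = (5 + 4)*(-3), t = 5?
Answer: 395/27 ≈ 14.630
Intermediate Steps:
R = -27 (R = 9*(-3) = -27)
(7/R + v(t)/3)*(-5) + h = (7/(-27) - 5/3)*(-5) + 5 = (7*(-1/27) - 5*⅓)*(-5) + 5 = (-7/27 - 5/3)*(-5) + 5 = -52/27*(-5) + 5 = 260/27 + 5 = 395/27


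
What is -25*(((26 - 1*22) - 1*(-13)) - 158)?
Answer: 3525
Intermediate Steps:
-25*(((26 - 1*22) - 1*(-13)) - 158) = -25*(((26 - 22) + 13) - 158) = -25*((4 + 13) - 158) = -25*(17 - 158) = -25*(-141) = 3525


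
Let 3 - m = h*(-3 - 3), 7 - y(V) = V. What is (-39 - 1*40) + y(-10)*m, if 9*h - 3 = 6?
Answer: 74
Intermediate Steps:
h = 1 (h = ⅓ + (⅑)*6 = ⅓ + ⅔ = 1)
y(V) = 7 - V
m = 9 (m = 3 - (-3 - 3) = 3 - (-6) = 3 - 1*(-6) = 3 + 6 = 9)
(-39 - 1*40) + y(-10)*m = (-39 - 1*40) + (7 - 1*(-10))*9 = (-39 - 40) + (7 + 10)*9 = -79 + 17*9 = -79 + 153 = 74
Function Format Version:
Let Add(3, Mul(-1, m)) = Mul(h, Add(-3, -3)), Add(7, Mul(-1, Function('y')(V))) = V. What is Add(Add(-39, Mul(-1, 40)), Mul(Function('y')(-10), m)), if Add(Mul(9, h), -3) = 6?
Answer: 74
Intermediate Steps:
h = 1 (h = Add(Rational(1, 3), Mul(Rational(1, 9), 6)) = Add(Rational(1, 3), Rational(2, 3)) = 1)
Function('y')(V) = Add(7, Mul(-1, V))
m = 9 (m = Add(3, Mul(-1, Mul(1, Add(-3, -3)))) = Add(3, Mul(-1, Mul(1, -6))) = Add(3, Mul(-1, -6)) = Add(3, 6) = 9)
Add(Add(-39, Mul(-1, 40)), Mul(Function('y')(-10), m)) = Add(Add(-39, Mul(-1, 40)), Mul(Add(7, Mul(-1, -10)), 9)) = Add(Add(-39, -40), Mul(Add(7, 10), 9)) = Add(-79, Mul(17, 9)) = Add(-79, 153) = 74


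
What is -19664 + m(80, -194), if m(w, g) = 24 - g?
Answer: -19446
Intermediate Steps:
-19664 + m(80, -194) = -19664 + (24 - 1*(-194)) = -19664 + (24 + 194) = -19664 + 218 = -19446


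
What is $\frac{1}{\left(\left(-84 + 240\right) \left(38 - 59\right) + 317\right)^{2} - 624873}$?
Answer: $\frac{1}{8130808} \approx 1.2299 \cdot 10^{-7}$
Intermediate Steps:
$\frac{1}{\left(\left(-84 + 240\right) \left(38 - 59\right) + 317\right)^{2} - 624873} = \frac{1}{\left(156 \left(-21\right) + 317\right)^{2} - 624873} = \frac{1}{\left(-3276 + 317\right)^{2} - 624873} = \frac{1}{\left(-2959\right)^{2} - 624873} = \frac{1}{8755681 - 624873} = \frac{1}{8130808}$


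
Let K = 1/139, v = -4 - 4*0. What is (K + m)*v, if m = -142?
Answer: 78948/139 ≈ 567.97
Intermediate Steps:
v = -4 (v = -4 + 0 = -4)
K = 1/139 ≈ 0.0071942
(K + m)*v = (1/139 - 142)*(-4) = -19737/139*(-4) = 78948/139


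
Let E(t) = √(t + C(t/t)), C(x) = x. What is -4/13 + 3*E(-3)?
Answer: -4/13 + 3*I*√2 ≈ -0.30769 + 4.2426*I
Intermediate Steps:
E(t) = √(1 + t) (E(t) = √(t + t/t) = √(t + 1) = √(1 + t))
-4/13 + 3*E(-3) = -4/13 + 3*√(1 - 3) = -4*1/13 + 3*√(-2) = -4/13 + 3*(I*√2) = -4/13 + 3*I*√2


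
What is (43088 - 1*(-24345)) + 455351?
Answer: 522784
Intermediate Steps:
(43088 - 1*(-24345)) + 455351 = (43088 + 24345) + 455351 = 67433 + 455351 = 522784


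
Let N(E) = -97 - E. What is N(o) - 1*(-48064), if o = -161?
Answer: 48128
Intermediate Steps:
N(o) - 1*(-48064) = (-97 - 1*(-161)) - 1*(-48064) = (-97 + 161) + 48064 = 64 + 48064 = 48128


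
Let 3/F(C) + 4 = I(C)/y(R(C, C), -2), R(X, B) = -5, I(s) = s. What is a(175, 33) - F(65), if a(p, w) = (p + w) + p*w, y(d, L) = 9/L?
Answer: 993205/166 ≈ 5983.2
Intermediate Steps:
a(p, w) = p + w + p*w
F(C) = 3/(-4 - 2*C/9) (F(C) = 3/(-4 + C/((9/(-2)))) = 3/(-4 + C/((9*(-½)))) = 3/(-4 + C/(-9/2)) = 3/(-4 + C*(-2/9)) = 3/(-4 - 2*C/9))
a(175, 33) - F(65) = (175 + 33 + 175*33) - (-27)/(36 + 2*65) = (175 + 33 + 5775) - (-27)/(36 + 130) = 5983 - (-27)/166 = 5983 - 1*(-27/166) = 5983 + 27/166 = 993205/166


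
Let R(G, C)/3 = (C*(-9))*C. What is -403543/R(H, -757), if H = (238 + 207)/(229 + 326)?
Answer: 403543/15472323 ≈ 0.026082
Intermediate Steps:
H = 89/111 (H = 445/555 = 445*(1/555) = 89/111 ≈ 0.80180)
R(G, C) = -27*C² (R(G, C) = 3*((C*(-9))*C) = 3*((-9*C)*C) = 3*(-9*C²) = -27*C²)
-403543/R(H, -757) = -403543/((-27*(-757)²)) = -403543/((-27*573049)) = -403543/(-15472323) = -403543*(-1/15472323) = 403543/15472323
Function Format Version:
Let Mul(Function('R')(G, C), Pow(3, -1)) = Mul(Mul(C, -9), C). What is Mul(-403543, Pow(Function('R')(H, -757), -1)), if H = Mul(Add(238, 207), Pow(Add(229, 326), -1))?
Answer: Rational(403543, 15472323) ≈ 0.026082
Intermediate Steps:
H = Rational(89, 111) (H = Mul(445, Pow(555, -1)) = Mul(445, Rational(1, 555)) = Rational(89, 111) ≈ 0.80180)
Function('R')(G, C) = Mul(-27, Pow(C, 2)) (Function('R')(G, C) = Mul(3, Mul(Mul(C, -9), C)) = Mul(3, Mul(Mul(-9, C), C)) = Mul(3, Mul(-9, Pow(C, 2))) = Mul(-27, Pow(C, 2)))
Mul(-403543, Pow(Function('R')(H, -757), -1)) = Mul(-403543, Pow(Mul(-27, Pow(-757, 2)), -1)) = Mul(-403543, Pow(Mul(-27, 573049), -1)) = Mul(-403543, Pow(-15472323, -1)) = Mul(-403543, Rational(-1, 15472323)) = Rational(403543, 15472323)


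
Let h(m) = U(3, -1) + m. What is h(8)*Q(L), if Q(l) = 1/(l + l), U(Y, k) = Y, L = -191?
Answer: -11/382 ≈ -0.028796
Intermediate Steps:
Q(l) = 1/(2*l)
h(m) = 3 + m
h(8)*Q(L) = (3 + 8)*((½)/(-191)) = 11*((½)*(-1/191)) = 11*(-1/382) = -11/382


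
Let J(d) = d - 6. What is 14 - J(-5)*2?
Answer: 36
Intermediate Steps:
J(d) = -6 + d
14 - J(-5)*2 = 14 - (-6 - 5)*2 = 14 - (-11)*2 = 14 - 1*(-22) = 14 + 22 = 36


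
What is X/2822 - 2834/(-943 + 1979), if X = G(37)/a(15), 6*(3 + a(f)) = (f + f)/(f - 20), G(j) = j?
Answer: -8007131/2923592 ≈ -2.7388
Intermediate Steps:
a(f) = -3 + f/(3*(-20 + f)) (a(f) = -3 + ((f + f)/(f - 20))/6 = -3 + ((2*f)/(-20 + f))/6 = -3 + (2*f/(-20 + f))/6 = -3 + f/(3*(-20 + f)))
X = -37/4 (X = 37/((4*(45 - 2*15)/(3*(-20 + 15)))) = 37/(((4/3)*(45 - 30)/(-5))) = 37/(((4/3)*(-⅕)*15)) = 37/(-4) = 37*(-¼) = -37/4 ≈ -9.2500)
X/2822 - 2834/(-943 + 1979) = -37/4/2822 - 2834/(-943 + 1979) = -37/4*1/2822 - 2834/1036 = -37/11288 - 2834*1/1036 = -37/11288 - 1417/518 = -8007131/2923592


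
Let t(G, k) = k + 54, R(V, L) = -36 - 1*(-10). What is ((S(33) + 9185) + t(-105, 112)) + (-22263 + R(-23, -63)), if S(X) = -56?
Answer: -12994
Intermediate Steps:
R(V, L) = -26 (R(V, L) = -36 + 10 = -26)
t(G, k) = 54 + k
((S(33) + 9185) + t(-105, 112)) + (-22263 + R(-23, -63)) = ((-56 + 9185) + (54 + 112)) + (-22263 - 26) = (9129 + 166) - 22289 = 9295 - 22289 = -12994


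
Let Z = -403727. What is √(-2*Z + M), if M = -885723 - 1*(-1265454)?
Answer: √1187185 ≈ 1089.6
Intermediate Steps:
M = 379731 (M = -885723 + 1265454 = 379731)
√(-2*Z + M) = √(-2*(-403727) + 379731) = √(807454 + 379731) = √1187185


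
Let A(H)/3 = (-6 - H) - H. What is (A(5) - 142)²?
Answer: 36100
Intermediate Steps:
A(H) = -18 - 6*H (A(H) = 3*((-6 - H) - H) = 3*(-6 - 2*H) = -18 - 6*H)
(A(5) - 142)² = ((-18 - 6*5) - 142)² = ((-18 - 30) - 142)² = (-48 - 142)² = (-190)² = 36100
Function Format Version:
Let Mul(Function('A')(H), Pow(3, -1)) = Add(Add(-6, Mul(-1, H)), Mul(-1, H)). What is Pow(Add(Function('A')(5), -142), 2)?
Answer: 36100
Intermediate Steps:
Function('A')(H) = Add(-18, Mul(-6, H)) (Function('A')(H) = Mul(3, Add(Add(-6, Mul(-1, H)), Mul(-1, H))) = Mul(3, Add(-6, Mul(-2, H))) = Add(-18, Mul(-6, H)))
Pow(Add(Function('A')(5), -142), 2) = Pow(Add(Add(-18, Mul(-6, 5)), -142), 2) = Pow(Add(Add(-18, -30), -142), 2) = Pow(Add(-48, -142), 2) = Pow(-190, 2) = 36100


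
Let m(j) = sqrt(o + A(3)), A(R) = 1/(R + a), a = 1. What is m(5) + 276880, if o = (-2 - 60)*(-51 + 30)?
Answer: 276880 + sqrt(5209)/2 ≈ 2.7692e+5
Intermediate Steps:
o = 1302 (o = -62*(-21) = 1302)
A(R) = 1/(1 + R) (A(R) = 1/(R + 1) = 1/(1 + R))
m(j) = sqrt(5209)/2 (m(j) = sqrt(1302 + 1/(1 + 3)) = sqrt(1302 + 1/4) = sqrt(5209/4) = sqrt(5209)/2)
m(5) + 276880 = sqrt(5209)/2 + 276880 = 276880 + sqrt(5209)/2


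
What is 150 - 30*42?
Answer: -1110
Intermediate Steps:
150 - 30*42 = 150 - 1260 = -1110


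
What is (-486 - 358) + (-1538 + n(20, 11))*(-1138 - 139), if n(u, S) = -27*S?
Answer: 2342451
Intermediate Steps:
(-486 - 358) + (-1538 + n(20, 11))*(-1138 - 139) = (-486 - 358) + (-1538 - 27*11)*(-1138 - 139) = -844 + (-1538 - 297)*(-1277) = -844 - 1835*(-1277) = -844 + 2343295 = 2342451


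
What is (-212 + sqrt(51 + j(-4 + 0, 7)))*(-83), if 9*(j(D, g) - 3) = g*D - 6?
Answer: 17596 - 166*sqrt(113)/3 ≈ 17008.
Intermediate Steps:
j(D, g) = 7/3 + D*g/9 (j(D, g) = 3 + (g*D - 6)/9 = 3 + (D*g - 6)/9 = 3 + (-6 + D*g)/9 = 3 + (-2/3 + D*g/9) = 7/3 + D*g/9)
(-212 + sqrt(51 + j(-4 + 0, 7)))*(-83) = (-212 + sqrt(51 + (7/3 + (1/9)*(-4 + 0)*7)))*(-83) = (-212 + sqrt(51 + (7/3 + (1/9)*(-4)*7)))*(-83) = (-212 + sqrt(51 + (7/3 - 28/9)))*(-83) = (-212 + sqrt(51 - 7/9))*(-83) = (-212 + sqrt(452/9))*(-83) = (-212 + 2*sqrt(113)/3)*(-83) = 17596 - 166*sqrt(113)/3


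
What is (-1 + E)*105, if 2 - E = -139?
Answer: 14700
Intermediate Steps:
E = 141 (E = 2 - 1*(-139) = 2 + 139 = 141)
(-1 + E)*105 = (-1 + 141)*105 = 140*105 = 14700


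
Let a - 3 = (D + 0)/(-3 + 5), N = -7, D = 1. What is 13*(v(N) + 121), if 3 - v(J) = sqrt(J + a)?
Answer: 1612 - 13*I*sqrt(14)/2 ≈ 1612.0 - 24.321*I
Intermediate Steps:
a = 7/2 (a = 3 + (1 + 0)/(-3 + 5) = 3 + 1/2 = 7/2 ≈ 3.5000)
v(J) = 3 - sqrt(7/2 + J) (v(J) = 3 - sqrt(J + 7/2) = 3 - sqrt(7/2 + J))
13*(v(N) + 121) = 13*((3 - sqrt(14 + 4*(-7))/2) + 121) = 13*((3 - sqrt(14 - 28)/2) + 121) = 13*((3 - I*sqrt(14)/2) + 121) = 13*(124 - I*sqrt(14)/2) = 1612 - 13*I*sqrt(14)/2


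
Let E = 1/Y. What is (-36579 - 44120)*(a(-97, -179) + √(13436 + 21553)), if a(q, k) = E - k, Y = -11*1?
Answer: -158815632/11 - 80699*√34989 ≈ -2.9533e+7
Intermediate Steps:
Y = -11
E = -1/11 (E = 1/(-11) = -1/11 ≈ -0.090909)
a(q, k) = -1/11 - k
(-36579 - 44120)*(a(-97, -179) + √(13436 + 21553)) = (-36579 - 44120)*((-1/11 - 1*(-179)) + √(13436 + 21553)) = -80699*((-1/11 + 179) + √34989) = -80699*(1968/11 + √34989) = -158815632/11 - 80699*√34989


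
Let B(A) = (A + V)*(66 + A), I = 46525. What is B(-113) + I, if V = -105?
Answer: 56771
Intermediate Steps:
B(A) = (-105 + A)*(66 + A) (B(A) = (A - 105)*(66 + A) = (-105 + A)*(66 + A))
B(-113) + I = (-6930 + (-113)**2 - 39*(-113)) + 46525 = (-6930 + 12769 + 4407) + 46525 = 10246 + 46525 = 56771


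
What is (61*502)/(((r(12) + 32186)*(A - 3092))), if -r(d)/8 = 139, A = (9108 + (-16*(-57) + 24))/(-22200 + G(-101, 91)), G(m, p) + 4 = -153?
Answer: -5611607/17609760096 ≈ -0.00031866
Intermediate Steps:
G(m, p) = -157 (G(m, p) = -4 - 153 = -157)
A = -10044/22357 (A = (9108 + (-16*(-57) + 24))/(-22200 - 157) = (9108 + (912 + 24))/(-22357) = (9108 + 936)*(-1/22357) = 10044*(-1/22357) = -10044/22357 ≈ -0.44926)
r(d) = -1112 (r(d) = -8*139 = -1112)
(61*502)/(((r(12) + 32186)*(A - 3092))) = (61*502)/(((-1112 + 32186)*(-10044/22357 - 3092))) = 30622/((31074*(-69137888/22357))) = 30622/(-2148390731712/22357) = 30622*(-22357/2148390731712) = -5611607/17609760096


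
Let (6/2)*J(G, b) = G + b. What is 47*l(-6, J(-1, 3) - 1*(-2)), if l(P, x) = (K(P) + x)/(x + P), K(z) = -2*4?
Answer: 376/5 ≈ 75.200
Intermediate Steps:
K(z) = -8
J(G, b) = G/3 + b/3 (J(G, b) = (G + b)/3 = G/3 + b/3)
l(P, x) = (-8 + x)/(P + x) (l(P, x) = (-8 + x)/(x + P) = (-8 + x)/(P + x))
47*l(-6, J(-1, 3) - 1*(-2)) = 47*((-8 + (((⅓)*(-1) + (⅓)*3) - 1*(-2)))/(-6 + (((⅓)*(-1) + (⅓)*3) - 1*(-2)))) = 47*((-8 + ((-⅓ + 1) + 2))/(-6 + ((-⅓ + 1) + 2))) = 47*((-8 + (⅔ + 2))/(-6 + (⅔ + 2))) = 47*((-8 + 8/3)/(-6 + 8/3)) = 47*(-16/3/(-10/3)) = 47*(-3/10*(-16/3)) = 47*(8/5) = 376/5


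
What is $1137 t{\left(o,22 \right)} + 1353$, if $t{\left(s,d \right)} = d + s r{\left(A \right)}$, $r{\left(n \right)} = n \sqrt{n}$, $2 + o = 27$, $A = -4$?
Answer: $26367 - 227400 i \approx 26367.0 - 2.274 \cdot 10^{5} i$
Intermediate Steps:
$o = 25$ ($o = -2 + 27 = 25$)
$r{\left(n \right)} = n^{\frac{3}{2}}$
$t{\left(s,d \right)} = d - 8 i s$ ($t{\left(s,d \right)} = d + s \left(-4\right)^{\frac{3}{2}} = d + s \left(- 8 i\right) = d - 8 i s$)
$1137 t{\left(o,22 \right)} + 1353 = 1137 \left(22 - 8 i 25\right) + 1353 = 1137 \left(22 - 200 i\right) + 1353 = \left(25014 - 227400 i\right) + 1353 = 26367 - 227400 i$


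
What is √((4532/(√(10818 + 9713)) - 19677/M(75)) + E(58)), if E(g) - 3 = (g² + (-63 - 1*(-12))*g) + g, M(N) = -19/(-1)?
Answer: 2*√(-441471132991 + 1199635129*√419)/55727 ≈ 23.173*I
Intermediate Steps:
M(N) = 19 (M(N) = -19*(-1) = 19)
E(g) = 3 + g² - 50*g (E(g) = 3 + ((g² + (-63 - 1*(-12))*g) + g) = 3 + ((g² + (-63 + 12)*g) + g) = 3 + ((g² - 51*g) + g) = 3 + (g² - 50*g) = 3 + g² - 50*g)
√((4532/(√(10818 + 9713)) - 19677/M(75)) + E(58)) = √((4532/(√(10818 + 9713)) - 19677/19) + (3 + 58² - 50*58)) = √((4532/(√20531) - 19677*1/19) + (3 + 3364 - 2900)) = √((4532/((7*√419)) - 19677/19) + 467) = √((4532*(√419/2933) - 19677/19) + 467) = √((4532*√419/2933 - 19677/19) + 467) = √((-19677/19 + 4532*√419/2933) + 467) = √(-10804/19 + 4532*√419/2933)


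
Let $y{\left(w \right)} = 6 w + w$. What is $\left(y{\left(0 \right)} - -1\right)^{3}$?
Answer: $1$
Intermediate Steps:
$y{\left(w \right)} = 7 w$
$\left(y{\left(0 \right)} - -1\right)^{3} = \left(7 \cdot 0 - -1\right)^{3} = \left(0 + 1\right)^{3} = 1^{3} = 1$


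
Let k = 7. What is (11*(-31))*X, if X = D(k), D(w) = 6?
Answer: -2046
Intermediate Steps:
X = 6
(11*(-31))*X = (11*(-31))*6 = -341*6 = -2046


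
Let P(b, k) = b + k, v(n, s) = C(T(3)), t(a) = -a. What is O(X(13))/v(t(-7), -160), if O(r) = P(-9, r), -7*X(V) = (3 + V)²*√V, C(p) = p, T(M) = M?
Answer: -3 - 256*√13/21 ≈ -46.953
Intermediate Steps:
v(n, s) = 3
X(V) = -√V*(3 + V)²/7 (X(V) = -(3 + V)²*√V/7 = -√V*(3 + V)²/7)
O(r) = -9 + r
O(X(13))/v(t(-7), -160) = (-9 - √13*(3 + 13)²/7)/3 = (-9 - ⅐*√13*16²)*(⅓) = (-9 - ⅐*√13*256)*(⅓) = (-9 - 256*√13/7)*(⅓) = -3 - 256*√13/21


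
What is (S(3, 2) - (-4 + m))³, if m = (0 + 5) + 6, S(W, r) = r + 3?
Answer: -8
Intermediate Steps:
S(W, r) = 3 + r
m = 11 (m = 5 + 6 = 11)
(S(3, 2) - (-4 + m))³ = ((3 + 2) - (-4 + 11))³ = (5 - 1*7)³ = (5 - 7)³ = (-2)³ = -8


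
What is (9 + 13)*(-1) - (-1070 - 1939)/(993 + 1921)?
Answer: -61099/2914 ≈ -20.967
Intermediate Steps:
(9 + 13)*(-1) - (-1070 - 1939)/(993 + 1921) = 22*(-1) - (-3009)/2914 = -22 - (-3009)/2914 = -22 - 1*(-3009/2914) = -22 + 3009/2914 = -61099/2914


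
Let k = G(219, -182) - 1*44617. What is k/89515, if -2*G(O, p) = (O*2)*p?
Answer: -4759/89515 ≈ -0.053164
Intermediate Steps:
G(O, p) = -O*p (G(O, p) = -O*2*p/2 = -2*O*p/2 = -O*p)
k = -4759 (k = -1*219*(-182) - 1*44617 = 39858 - 44617 = -4759)
k/89515 = -4759/89515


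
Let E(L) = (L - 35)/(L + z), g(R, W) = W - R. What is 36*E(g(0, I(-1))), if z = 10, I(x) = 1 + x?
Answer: -126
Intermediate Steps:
E(L) = (-35 + L)/(10 + L) (E(L) = (L - 35)/(L + 10) = (-35 + L)/(10 + L))
36*E(g(0, I(-1))) = 36*((-35 + ((1 - 1) - 1*0))/(10 + ((1 - 1) - 1*0))) = 36*((-35 + (0 + 0))/(10 + (0 + 0))) = 36*((-35 + 0)/(10 + 0)) = 36*(-35/10) = 36*((⅒)*(-35)) = 36*(-7/2) = -126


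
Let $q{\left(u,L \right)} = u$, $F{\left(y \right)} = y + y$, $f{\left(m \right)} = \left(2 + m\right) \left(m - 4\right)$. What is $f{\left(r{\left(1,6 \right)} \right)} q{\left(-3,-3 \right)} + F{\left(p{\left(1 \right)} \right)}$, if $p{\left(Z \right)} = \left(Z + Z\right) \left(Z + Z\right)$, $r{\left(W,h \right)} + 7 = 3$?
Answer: $-40$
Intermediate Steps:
$r{\left(W,h \right)} = -4$ ($r{\left(W,h \right)} = -7 + 3 = -4$)
$f{\left(m \right)} = \left(-4 + m\right) \left(2 + m\right)$ ($f{\left(m \right)} = \left(2 + m\right) \left(-4 + m\right) = \left(-4 + m\right) \left(2 + m\right)$)
$p{\left(Z \right)} = 4 Z^{2}$ ($p{\left(Z \right)} = 2 Z 2 Z = 4 Z^{2}$)
$F{\left(y \right)} = 2 y$
$f{\left(r{\left(1,6 \right)} \right)} q{\left(-3,-3 \right)} + F{\left(p{\left(1 \right)} \right)} = \left(-8 + \left(-4\right)^{2} - -8\right) \left(-3\right) + 2 \cdot 4 \cdot 1^{2} = \left(-8 + 16 + 8\right) \left(-3\right) + 2 \cdot 4 \cdot 1 = 16 \left(-3\right) + 2 \cdot 4 = -48 + 8 = -40$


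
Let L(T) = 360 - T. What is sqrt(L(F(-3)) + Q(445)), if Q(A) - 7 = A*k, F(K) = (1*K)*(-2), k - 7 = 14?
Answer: sqrt(9706) ≈ 98.519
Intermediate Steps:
k = 21 (k = 7 + 14 = 21)
F(K) = -2*K (F(K) = K*(-2) = -2*K)
Q(A) = 7 + 21*A (Q(A) = 7 + A*21 = 7 + 21*A)
sqrt(L(F(-3)) + Q(445)) = sqrt((360 - (-2)*(-3)) + (7 + 21*445)) = sqrt((360 - 1*6) + (7 + 9345)) = sqrt((360 - 6) + 9352) = sqrt(354 + 9352) = sqrt(9706)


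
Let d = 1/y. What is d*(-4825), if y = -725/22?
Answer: 4246/29 ≈ 146.41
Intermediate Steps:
y = -725/22 (y = -725*1/22 = -725/22 ≈ -32.955)
d = -22/725 (d = 1/(-725/22) = -22/725 ≈ -0.030345)
d*(-4825) = -22/725*(-4825) = 4246/29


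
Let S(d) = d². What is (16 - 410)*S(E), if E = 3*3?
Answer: -31914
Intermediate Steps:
E = 9
(16 - 410)*S(E) = (16 - 410)*9² = -394*81 = -31914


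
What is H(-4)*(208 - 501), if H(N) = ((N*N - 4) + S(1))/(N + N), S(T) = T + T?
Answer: 2051/4 ≈ 512.75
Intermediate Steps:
S(T) = 2*T
H(N) = (-2 + N²)/(2*N) (H(N) = ((N*N - 4) + 2*1)/(N + N) = ((N² - 4) + 2)/((2*N)) = ((-4 + N²) + 2)*(1/(2*N)) = (-2 + N²)*(1/(2*N)) = (-2 + N²)/(2*N))
H(-4)*(208 - 501) = ((½)*(-4) - 1/(-4))*(208 - 501) = (-2 - 1*(-¼))*(-293) = (-2 + ¼)*(-293) = -7/4*(-293) = 2051/4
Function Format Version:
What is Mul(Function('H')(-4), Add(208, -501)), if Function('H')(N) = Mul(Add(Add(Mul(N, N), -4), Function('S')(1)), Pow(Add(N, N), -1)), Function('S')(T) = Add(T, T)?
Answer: Rational(2051, 4) ≈ 512.75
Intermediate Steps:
Function('S')(T) = Mul(2, T)
Function('H')(N) = Mul(Rational(1, 2), Pow(N, -1), Add(-2, Pow(N, 2))) (Function('H')(N) = Mul(Add(Add(Mul(N, N), -4), Mul(2, 1)), Pow(Add(N, N), -1)) = Mul(Add(Add(Pow(N, 2), -4), 2), Pow(Mul(2, N), -1)) = Mul(Add(Add(-4, Pow(N, 2)), 2), Mul(Rational(1, 2), Pow(N, -1))) = Mul(Add(-2, Pow(N, 2)), Mul(Rational(1, 2), Pow(N, -1))) = Mul(Rational(1, 2), Pow(N, -1), Add(-2, Pow(N, 2))))
Mul(Function('H')(-4), Add(208, -501)) = Mul(Add(Mul(Rational(1, 2), -4), Mul(-1, Pow(-4, -1))), Add(208, -501)) = Mul(Add(-2, Mul(-1, Rational(-1, 4))), -293) = Mul(Add(-2, Rational(1, 4)), -293) = Mul(Rational(-7, 4), -293) = Rational(2051, 4)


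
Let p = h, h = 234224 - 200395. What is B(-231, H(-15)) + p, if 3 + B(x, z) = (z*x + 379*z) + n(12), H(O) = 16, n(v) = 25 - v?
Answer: 36207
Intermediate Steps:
h = 33829
p = 33829
B(x, z) = 10 + 379*z + x*z (B(x, z) = -3 + ((z*x + 379*z) + (25 - 1*12)) = -3 + ((x*z + 379*z) + (25 - 12)) = -3 + ((379*z + x*z) + 13) = -3 + (13 + 379*z + x*z) = 10 + 379*z + x*z)
B(-231, H(-15)) + p = (10 + 379*16 - 231*16) + 33829 = (10 + 6064 - 3696) + 33829 = 2378 + 33829 = 36207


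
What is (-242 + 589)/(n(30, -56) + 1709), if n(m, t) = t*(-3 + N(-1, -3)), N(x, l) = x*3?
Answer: 347/2045 ≈ 0.16968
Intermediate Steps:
N(x, l) = 3*x
n(m, t) = -6*t (n(m, t) = t*(-3 + 3*(-1)) = t*(-3 - 3) = t*(-6) = -6*t)
(-242 + 589)/(n(30, -56) + 1709) = (-242 + 589)/(-6*(-56) + 1709) = 347/(336 + 1709) = 347/2045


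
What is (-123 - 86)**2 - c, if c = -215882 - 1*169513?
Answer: 429076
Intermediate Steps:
c = -385395 (c = -215882 - 169513 = -385395)
(-123 - 86)**2 - c = (-123 - 86)**2 - 1*(-385395) = (-209)**2 + 385395 = 43681 + 385395 = 429076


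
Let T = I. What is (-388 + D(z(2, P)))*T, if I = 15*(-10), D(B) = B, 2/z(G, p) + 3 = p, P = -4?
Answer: 407700/7 ≈ 58243.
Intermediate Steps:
z(G, p) = 2/(-3 + p)
I = -150
T = -150
(-388 + D(z(2, P)))*T = (-388 + 2/(-3 - 4))*(-150) = (-388 + 2/(-7))*(-150) = (-388 + 2*(-1/7))*(-150) = (-388 - 2/7)*(-150) = -2718/7*(-150) = 407700/7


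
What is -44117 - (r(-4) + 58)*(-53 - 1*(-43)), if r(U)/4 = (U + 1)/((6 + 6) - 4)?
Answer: -43552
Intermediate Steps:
r(U) = 1/2 + U/2 (r(U) = 4*((U + 1)/((6 + 6) - 4)) = 4*((1 + U)/(12 - 4)) = 4*((1 + U)/8) = 4*((1 + U)*(1/8)) = 4*(1/8 + U/8) = 1/2 + U/2)
-44117 - (r(-4) + 58)*(-53 - 1*(-43)) = -44117 - ((1/2 + (1/2)*(-4)) + 58)*(-53 - 1*(-43)) = -44117 - ((1/2 - 2) + 58)*(-53 + 43) = -44117 - (-3/2 + 58)*(-10) = -44117 - 113*(-10)/2 = -44117 - 1*(-565) = -44117 + 565 = -43552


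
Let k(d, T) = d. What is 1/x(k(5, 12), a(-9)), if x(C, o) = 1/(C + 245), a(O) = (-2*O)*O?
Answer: 250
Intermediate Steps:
a(O) = -2*O**2
x(C, o) = 1/(245 + C)
1/x(k(5, 12), a(-9)) = 1/(1/(245 + 5)) = 1/(1/250) = 250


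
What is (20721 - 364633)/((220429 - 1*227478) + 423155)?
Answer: -171956/208053 ≈ -0.82650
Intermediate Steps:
(20721 - 364633)/((220429 - 1*227478) + 423155) = -343912/((220429 - 227478) + 423155) = -343912/(-7049 + 423155) = -343912/416106 = -343912*1/416106 = -171956/208053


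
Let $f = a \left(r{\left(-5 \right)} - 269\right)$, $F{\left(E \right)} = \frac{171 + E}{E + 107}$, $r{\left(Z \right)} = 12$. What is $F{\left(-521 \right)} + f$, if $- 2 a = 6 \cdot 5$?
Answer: $\frac{798160}{207} \approx 3855.8$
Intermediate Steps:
$a = -15$ ($a = - \frac{6 \cdot 5}{2} = \left(- \frac{1}{2}\right) 30 = -15$)
$F{\left(E \right)} = \frac{171 + E}{107 + E}$
$f = 3855$ ($f = - 15 \left(12 - 269\right) = \left(-15\right) \left(-257\right) = 3855$)
$F{\left(-521 \right)} + f = \frac{171 - 521}{107 - 521} + 3855 = \frac{1}{-414} \left(-350\right) + 3855 = \left(- \frac{1}{414}\right) \left(-350\right) + 3855 = \frac{175}{207} + 3855 = \frac{798160}{207}$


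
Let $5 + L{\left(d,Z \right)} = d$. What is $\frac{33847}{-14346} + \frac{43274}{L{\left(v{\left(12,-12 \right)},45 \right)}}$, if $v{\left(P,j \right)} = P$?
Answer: $\frac{88653125}{14346} \approx 6179.6$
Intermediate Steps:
$L{\left(d,Z \right)} = -5 + d$
$\frac{33847}{-14346} + \frac{43274}{L{\left(v{\left(12,-12 \right)},45 \right)}} = \frac{33847}{-14346} + \frac{43274}{-5 + 12} = 33847 \left(- \frac{1}{14346}\right) + \frac{43274}{7} = - \frac{33847}{14346} + 43274 \cdot \frac{1}{7} = - \frac{33847}{14346} + 6182 = \frac{88653125}{14346}$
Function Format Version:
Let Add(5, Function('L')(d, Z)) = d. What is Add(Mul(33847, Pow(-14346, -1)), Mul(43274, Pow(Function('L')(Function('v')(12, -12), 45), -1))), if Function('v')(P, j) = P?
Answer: Rational(88653125, 14346) ≈ 6179.6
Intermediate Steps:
Function('L')(d, Z) = Add(-5, d)
Add(Mul(33847, Pow(-14346, -1)), Mul(43274, Pow(Function('L')(Function('v')(12, -12), 45), -1))) = Add(Mul(33847, Pow(-14346, -1)), Mul(43274, Pow(Add(-5, 12), -1))) = Add(Mul(33847, Rational(-1, 14346)), Mul(43274, Pow(7, -1))) = Add(Rational(-33847, 14346), Mul(43274, Rational(1, 7))) = Add(Rational(-33847, 14346), 6182) = Rational(88653125, 14346)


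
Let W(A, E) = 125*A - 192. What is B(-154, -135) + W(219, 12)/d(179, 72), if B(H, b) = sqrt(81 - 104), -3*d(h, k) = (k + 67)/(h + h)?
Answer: -29194542/139 + I*sqrt(23) ≈ -2.1003e+5 + 4.7958*I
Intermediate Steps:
W(A, E) = -192 + 125*A
d(h, k) = -(67 + k)/(6*h) (d(h, k) = -(k + 67)/(3*(h + h)) = -(67 + k)/(3*(2*h)) = -(67 + k)*1/(2*h)/3 = -(67 + k)/(6*h))
B(H, b) = I*sqrt(23) (B(H, b) = sqrt(-23) = I*sqrt(23))
B(-154, -135) + W(219, 12)/d(179, 72) = I*sqrt(23) + (-192 + 125*219)/(((1/6)*(-67 - 1*72)/179)) = I*sqrt(23) + (-192 + 27375)/(((1/6)*(1/179)*(-67 - 72))) = I*sqrt(23) + 27183/(((1/6)*(1/179)*(-139))) = I*sqrt(23) + 27183/(-139/1074) = I*sqrt(23) + 27183*(-1074/139) = I*sqrt(23) - 29194542/139 = -29194542/139 + I*sqrt(23)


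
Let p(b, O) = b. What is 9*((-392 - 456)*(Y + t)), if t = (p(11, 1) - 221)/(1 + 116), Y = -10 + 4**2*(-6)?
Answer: 10694976/13 ≈ 8.2269e+5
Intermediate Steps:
Y = -106 (Y = -10 + 16*(-6) = -10 - 96 = -106)
t = -70/39 (t = (11 - 221)/(1 + 116) = -210/117 = -210*1/117 = -70/39 ≈ -1.7949)
9*((-392 - 456)*(Y + t)) = 9*((-392 - 456)*(-106 - 70/39)) = 9*(-848*(-4204/39)) = 9*(3564992/39) = 10694976/13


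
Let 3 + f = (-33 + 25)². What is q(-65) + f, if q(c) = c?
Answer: -4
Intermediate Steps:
f = 61 (f = -3 + (-33 + 25)² = -3 + (-8)² = -3 + 64 = 61)
q(-65) + f = -65 + 61 = -4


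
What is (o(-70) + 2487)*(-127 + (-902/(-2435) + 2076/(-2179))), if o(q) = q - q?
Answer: -1683535994559/5305865 ≈ -3.1730e+5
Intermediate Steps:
o(q) = 0
(o(-70) + 2487)*(-127 + (-902/(-2435) + 2076/(-2179))) = (0 + 2487)*(-127 + (-902/(-2435) + 2076/(-2179))) = 2487*(-127 + (-902*(-1/2435) + 2076*(-1/2179))) = 2487*(-127 + (902/2435 - 2076/2179)) = 2487*(-127 - 3089602/5305865) = 2487*(-676934457/5305865) = -1683535994559/5305865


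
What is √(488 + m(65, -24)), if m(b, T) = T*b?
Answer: 4*I*√67 ≈ 32.741*I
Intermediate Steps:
√(488 + m(65, -24)) = √(488 - 24*65) = √(488 - 1560) = √(-1072) = 4*I*√67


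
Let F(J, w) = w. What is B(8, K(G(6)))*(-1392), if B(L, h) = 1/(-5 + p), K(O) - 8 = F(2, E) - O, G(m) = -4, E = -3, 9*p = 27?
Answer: 696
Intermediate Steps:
p = 3 (p = (⅑)*27 = 3)
K(O) = 5 - O (K(O) = 8 + (-3 - O) = 5 - O)
B(L, h) = -½ (B(L, h) = 1/(-5 + 3) = 1/(-2) = -½)
B(8, K(G(6)))*(-1392) = -½*(-1392) = 696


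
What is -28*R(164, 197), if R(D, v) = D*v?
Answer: -904624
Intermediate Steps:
-28*R(164, 197) = -4592*197 = -28*32308 = -904624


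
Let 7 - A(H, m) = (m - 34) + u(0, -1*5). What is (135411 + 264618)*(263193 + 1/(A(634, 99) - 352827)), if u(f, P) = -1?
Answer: 1769206326940939/16804 ≈ 1.0528e+11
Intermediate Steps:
A(H, m) = 42 - m (A(H, m) = 7 - ((m - 34) - 1) = 7 - ((-34 + m) - 1) = 7 - (-35 + m) = 7 + (35 - m) = 42 - m)
(135411 + 264618)*(263193 + 1/(A(634, 99) - 352827)) = (135411 + 264618)*(263193 + 1/((42 - 1*99) - 352827)) = 400029*(263193 + 1/((42 - 99) - 352827)) = 400029*(263193 + 1/(-57 - 352827)) = 400029*(263193 + 1/(-352884)) = 400029*(263193 - 1/352884) = 400029*(92876598611/352884) = 1769206326940939/16804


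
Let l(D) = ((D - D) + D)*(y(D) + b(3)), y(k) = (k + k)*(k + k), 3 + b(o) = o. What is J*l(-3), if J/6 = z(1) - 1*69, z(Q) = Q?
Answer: 44064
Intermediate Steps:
b(o) = -3 + o
y(k) = 4*k² (y(k) = (2*k)*(2*k) = 4*k²)
J = -408 (J = 6*(1 - 1*69) = 6*(1 - 69) = 6*(-68) = -408)
l(D) = 4*D³ (l(D) = ((D - D) + D)*(4*D² + (-3 + 3)) = (0 + D)*(4*D² + 0) = D*(4*D²) = 4*D³)
J*l(-3) = -1632*(-3)³ = -1632*(-27) = -408*(-108) = 44064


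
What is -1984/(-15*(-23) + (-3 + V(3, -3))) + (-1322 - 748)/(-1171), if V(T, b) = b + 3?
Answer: -807662/200241 ≈ -4.0334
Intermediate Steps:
V(T, b) = 3 + b
-1984/(-15*(-23) + (-3 + V(3, -3))) + (-1322 - 748)/(-1171) = -1984/(-15*(-23) + (-3 + (3 - 3))) + (-1322 - 748)/(-1171) = -1984/(345 + (-3 + 0)) - 2070*(-1/1171) = -1984/(345 - 3) + 2070/1171 = -1984/342 + 2070/1171 = -1984*1/342 + 2070/1171 = -992/171 + 2070/1171 = -807662/200241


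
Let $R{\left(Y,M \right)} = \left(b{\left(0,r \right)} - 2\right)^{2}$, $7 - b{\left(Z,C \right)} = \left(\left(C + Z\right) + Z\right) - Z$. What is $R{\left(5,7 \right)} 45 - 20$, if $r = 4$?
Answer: $25$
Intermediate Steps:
$b{\left(Z,C \right)} = 7 - C - Z$ ($b{\left(Z,C \right)} = 7 - \left(\left(\left(C + Z\right) + Z\right) - Z\right) = 7 - \left(\left(C + 2 Z\right) - Z\right) = 7 - \left(C + Z\right) = 7 - C - Z$)
$R{\left(Y,M \right)} = 1$ ($R{\left(Y,M \right)} = \left(\left(7 - 4 - 0\right) - 2\right)^{2} = \left(\left(7 - 4 + 0\right) - 2\right)^{2} = \left(3 - 2\right)^{2} = 1^{2} = 1$)
$R{\left(5,7 \right)} 45 - 20 = 1 \cdot 45 - 20 = 45 - 20 = 25$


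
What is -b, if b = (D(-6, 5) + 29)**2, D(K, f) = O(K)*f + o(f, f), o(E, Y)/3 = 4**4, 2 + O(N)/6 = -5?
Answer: -344569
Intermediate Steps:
O(N) = -42 (O(N) = -12 + 6*(-5) = -12 - 30 = -42)
o(E, Y) = 768 (o(E, Y) = 3*4**4 = 3*256 = 768)
D(K, f) = 768 - 42*f (D(K, f) = -42*f + 768 = 768 - 42*f)
b = 344569 (b = ((768 - 42*5) + 29)**2 = ((768 - 210) + 29)**2 = (558 + 29)**2 = 587**2 = 344569)
-b = -1*344569 = -344569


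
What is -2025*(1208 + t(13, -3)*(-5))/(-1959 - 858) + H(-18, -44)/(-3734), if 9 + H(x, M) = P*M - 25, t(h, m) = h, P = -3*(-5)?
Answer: 480254336/584371 ≈ 821.83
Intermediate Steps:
P = 15
H(x, M) = -34 + 15*M (H(x, M) = -9 + (15*M - 25) = -9 + (-25 + 15*M) = -34 + 15*M)
-2025*(1208 + t(13, -3)*(-5))/(-1959 - 858) + H(-18, -44)/(-3734) = -2025*(1208 + 13*(-5))/(-1959 - 858) + (-34 + 15*(-44))/(-3734) = -2025/((-2817/(1208 - 65))) + (-34 - 660)*(-1/3734) = -2025/((-2817/1143)) - 694*(-1/3734) = -2025/((-2817*1/1143)) + 347/1867 = -2025/(-313/127) + 347/1867 = -2025*(-127/313) + 347/1867 = 257175/313 + 347/1867 = 480254336/584371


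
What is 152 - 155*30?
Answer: -4498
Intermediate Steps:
152 - 155*30 = 152 - 4650 = -4498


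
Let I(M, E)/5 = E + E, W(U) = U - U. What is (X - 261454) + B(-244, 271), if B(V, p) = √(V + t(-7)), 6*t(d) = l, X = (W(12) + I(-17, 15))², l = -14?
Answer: -238954 + I*√2217/3 ≈ -2.3895e+5 + 15.695*I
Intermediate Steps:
W(U) = 0
I(M, E) = 10*E (I(M, E) = 5*(E + E) = 5*(2*E) = 10*E)
X = 22500 (X = (0 + 10*15)² = (0 + 150)² = 150² = 22500)
t(d) = -7/3 (t(d) = (⅙)*(-14) = -7/3)
B(V, p) = √(-7/3 + V) (B(V, p) = √(V - 7/3) = √(-7/3 + V))
(X - 261454) + B(-244, 271) = (22500 - 261454) + √(-21 + 9*(-244))/3 = -238954 + √(-21 - 2196)/3 = -238954 + √(-2217)/3 = -238954 + (I*√2217)/3 = -238954 + I*√2217/3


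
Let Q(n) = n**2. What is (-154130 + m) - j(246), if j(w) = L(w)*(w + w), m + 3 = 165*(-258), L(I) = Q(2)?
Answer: -198671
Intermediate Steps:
L(I) = 4 (L(I) = 2**2 = 4)
m = -42573 (m = -3 + 165*(-258) = -3 - 42570 = -42573)
j(w) = 8*w (j(w) = 4*(w + w) = 4*(2*w) = 8*w)
(-154130 + m) - j(246) = (-154130 - 42573) - 8*246 = -196703 - 1*1968 = -196703 - 1968 = -198671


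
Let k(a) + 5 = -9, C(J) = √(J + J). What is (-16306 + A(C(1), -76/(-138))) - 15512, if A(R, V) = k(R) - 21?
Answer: -31853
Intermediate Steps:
C(J) = √2*√J (C(J) = √(2*J) = √2*√J)
k(a) = -14 (k(a) = -5 - 9 = -14)
A(R, V) = -35 (A(R, V) = -14 - 21 = -35)
(-16306 + A(C(1), -76/(-138))) - 15512 = (-16306 - 35) - 15512 = -16341 - 15512 = -31853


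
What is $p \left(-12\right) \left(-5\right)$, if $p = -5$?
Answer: $-300$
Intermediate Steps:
$p \left(-12\right) \left(-5\right) = \left(-5\right) \left(-12\right) \left(-5\right) = 60 \left(-5\right) = -300$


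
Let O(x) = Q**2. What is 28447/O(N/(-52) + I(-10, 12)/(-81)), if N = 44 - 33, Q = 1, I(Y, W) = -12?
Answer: 28447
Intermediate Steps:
N = 11
O(x) = 1 (O(x) = 1**2 = 1)
28447/O(N/(-52) + I(-10, 12)/(-81)) = 28447/1 = 28447*1 = 28447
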